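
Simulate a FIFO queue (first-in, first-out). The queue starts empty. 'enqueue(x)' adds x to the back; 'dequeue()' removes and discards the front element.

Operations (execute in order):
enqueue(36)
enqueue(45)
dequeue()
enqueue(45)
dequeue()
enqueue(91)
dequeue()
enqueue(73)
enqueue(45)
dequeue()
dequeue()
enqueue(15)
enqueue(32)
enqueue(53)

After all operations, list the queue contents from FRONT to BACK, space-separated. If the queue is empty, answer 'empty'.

enqueue(36): [36]
enqueue(45): [36, 45]
dequeue(): [45]
enqueue(45): [45, 45]
dequeue(): [45]
enqueue(91): [45, 91]
dequeue(): [91]
enqueue(73): [91, 73]
enqueue(45): [91, 73, 45]
dequeue(): [73, 45]
dequeue(): [45]
enqueue(15): [45, 15]
enqueue(32): [45, 15, 32]
enqueue(53): [45, 15, 32, 53]

Answer: 45 15 32 53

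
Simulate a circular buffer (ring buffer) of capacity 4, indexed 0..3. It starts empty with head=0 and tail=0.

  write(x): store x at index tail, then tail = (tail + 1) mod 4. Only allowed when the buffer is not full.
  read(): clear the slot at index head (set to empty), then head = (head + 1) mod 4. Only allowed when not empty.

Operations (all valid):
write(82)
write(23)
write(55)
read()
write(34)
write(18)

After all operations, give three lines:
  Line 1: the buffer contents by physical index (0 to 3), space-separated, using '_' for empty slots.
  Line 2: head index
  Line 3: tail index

Answer: 18 23 55 34
1
1

Derivation:
write(82): buf=[82 _ _ _], head=0, tail=1, size=1
write(23): buf=[82 23 _ _], head=0, tail=2, size=2
write(55): buf=[82 23 55 _], head=0, tail=3, size=3
read(): buf=[_ 23 55 _], head=1, tail=3, size=2
write(34): buf=[_ 23 55 34], head=1, tail=0, size=3
write(18): buf=[18 23 55 34], head=1, tail=1, size=4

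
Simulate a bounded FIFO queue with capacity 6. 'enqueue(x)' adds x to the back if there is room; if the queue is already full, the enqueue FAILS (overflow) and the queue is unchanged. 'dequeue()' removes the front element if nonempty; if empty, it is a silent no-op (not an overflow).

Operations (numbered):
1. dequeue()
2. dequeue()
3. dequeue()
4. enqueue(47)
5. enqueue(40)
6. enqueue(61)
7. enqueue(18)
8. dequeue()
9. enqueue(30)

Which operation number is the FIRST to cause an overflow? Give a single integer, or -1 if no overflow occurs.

Answer: -1

Derivation:
1. dequeue(): empty, no-op, size=0
2. dequeue(): empty, no-op, size=0
3. dequeue(): empty, no-op, size=0
4. enqueue(47): size=1
5. enqueue(40): size=2
6. enqueue(61): size=3
7. enqueue(18): size=4
8. dequeue(): size=3
9. enqueue(30): size=4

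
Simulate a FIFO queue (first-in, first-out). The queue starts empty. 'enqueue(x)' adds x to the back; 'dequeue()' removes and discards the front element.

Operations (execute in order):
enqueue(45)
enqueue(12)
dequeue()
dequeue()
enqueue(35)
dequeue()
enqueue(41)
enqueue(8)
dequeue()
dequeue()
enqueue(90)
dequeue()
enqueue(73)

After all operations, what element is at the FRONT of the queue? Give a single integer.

Answer: 73

Derivation:
enqueue(45): queue = [45]
enqueue(12): queue = [45, 12]
dequeue(): queue = [12]
dequeue(): queue = []
enqueue(35): queue = [35]
dequeue(): queue = []
enqueue(41): queue = [41]
enqueue(8): queue = [41, 8]
dequeue(): queue = [8]
dequeue(): queue = []
enqueue(90): queue = [90]
dequeue(): queue = []
enqueue(73): queue = [73]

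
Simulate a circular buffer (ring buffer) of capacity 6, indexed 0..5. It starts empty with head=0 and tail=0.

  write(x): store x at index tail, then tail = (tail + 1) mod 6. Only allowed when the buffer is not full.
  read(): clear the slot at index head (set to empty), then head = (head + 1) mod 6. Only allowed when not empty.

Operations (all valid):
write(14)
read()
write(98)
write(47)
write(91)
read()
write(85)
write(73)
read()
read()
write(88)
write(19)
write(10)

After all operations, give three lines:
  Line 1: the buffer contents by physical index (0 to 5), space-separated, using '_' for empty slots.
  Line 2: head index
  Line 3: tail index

Answer: 88 19 10 _ 85 73
4
3

Derivation:
write(14): buf=[14 _ _ _ _ _], head=0, tail=1, size=1
read(): buf=[_ _ _ _ _ _], head=1, tail=1, size=0
write(98): buf=[_ 98 _ _ _ _], head=1, tail=2, size=1
write(47): buf=[_ 98 47 _ _ _], head=1, tail=3, size=2
write(91): buf=[_ 98 47 91 _ _], head=1, tail=4, size=3
read(): buf=[_ _ 47 91 _ _], head=2, tail=4, size=2
write(85): buf=[_ _ 47 91 85 _], head=2, tail=5, size=3
write(73): buf=[_ _ 47 91 85 73], head=2, tail=0, size=4
read(): buf=[_ _ _ 91 85 73], head=3, tail=0, size=3
read(): buf=[_ _ _ _ 85 73], head=4, tail=0, size=2
write(88): buf=[88 _ _ _ 85 73], head=4, tail=1, size=3
write(19): buf=[88 19 _ _ 85 73], head=4, tail=2, size=4
write(10): buf=[88 19 10 _ 85 73], head=4, tail=3, size=5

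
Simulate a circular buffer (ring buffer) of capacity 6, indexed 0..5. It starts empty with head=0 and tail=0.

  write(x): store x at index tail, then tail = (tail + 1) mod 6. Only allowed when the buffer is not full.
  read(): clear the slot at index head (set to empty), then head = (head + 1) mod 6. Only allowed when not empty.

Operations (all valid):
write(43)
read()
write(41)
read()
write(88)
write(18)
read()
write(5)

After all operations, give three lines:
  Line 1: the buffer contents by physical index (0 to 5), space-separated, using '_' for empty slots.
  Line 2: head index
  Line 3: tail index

write(43): buf=[43 _ _ _ _ _], head=0, tail=1, size=1
read(): buf=[_ _ _ _ _ _], head=1, tail=1, size=0
write(41): buf=[_ 41 _ _ _ _], head=1, tail=2, size=1
read(): buf=[_ _ _ _ _ _], head=2, tail=2, size=0
write(88): buf=[_ _ 88 _ _ _], head=2, tail=3, size=1
write(18): buf=[_ _ 88 18 _ _], head=2, tail=4, size=2
read(): buf=[_ _ _ 18 _ _], head=3, tail=4, size=1
write(5): buf=[_ _ _ 18 5 _], head=3, tail=5, size=2

Answer: _ _ _ 18 5 _
3
5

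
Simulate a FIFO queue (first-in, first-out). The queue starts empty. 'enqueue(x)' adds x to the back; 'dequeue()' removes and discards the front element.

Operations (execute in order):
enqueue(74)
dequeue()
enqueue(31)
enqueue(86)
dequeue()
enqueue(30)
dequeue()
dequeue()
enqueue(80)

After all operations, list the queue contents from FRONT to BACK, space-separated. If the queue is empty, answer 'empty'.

enqueue(74): [74]
dequeue(): []
enqueue(31): [31]
enqueue(86): [31, 86]
dequeue(): [86]
enqueue(30): [86, 30]
dequeue(): [30]
dequeue(): []
enqueue(80): [80]

Answer: 80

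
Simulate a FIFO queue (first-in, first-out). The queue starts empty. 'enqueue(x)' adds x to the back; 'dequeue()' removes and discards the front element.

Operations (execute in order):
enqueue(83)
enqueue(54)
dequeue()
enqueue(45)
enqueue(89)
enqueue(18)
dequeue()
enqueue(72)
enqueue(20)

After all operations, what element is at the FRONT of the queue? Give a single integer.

enqueue(83): queue = [83]
enqueue(54): queue = [83, 54]
dequeue(): queue = [54]
enqueue(45): queue = [54, 45]
enqueue(89): queue = [54, 45, 89]
enqueue(18): queue = [54, 45, 89, 18]
dequeue(): queue = [45, 89, 18]
enqueue(72): queue = [45, 89, 18, 72]
enqueue(20): queue = [45, 89, 18, 72, 20]

Answer: 45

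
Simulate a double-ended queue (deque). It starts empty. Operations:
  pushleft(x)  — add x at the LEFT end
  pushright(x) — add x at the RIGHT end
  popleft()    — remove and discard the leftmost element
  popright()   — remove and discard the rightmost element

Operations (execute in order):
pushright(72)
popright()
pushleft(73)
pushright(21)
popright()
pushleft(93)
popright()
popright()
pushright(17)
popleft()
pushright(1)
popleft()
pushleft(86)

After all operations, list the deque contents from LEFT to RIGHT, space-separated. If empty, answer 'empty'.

pushright(72): [72]
popright(): []
pushleft(73): [73]
pushright(21): [73, 21]
popright(): [73]
pushleft(93): [93, 73]
popright(): [93]
popright(): []
pushright(17): [17]
popleft(): []
pushright(1): [1]
popleft(): []
pushleft(86): [86]

Answer: 86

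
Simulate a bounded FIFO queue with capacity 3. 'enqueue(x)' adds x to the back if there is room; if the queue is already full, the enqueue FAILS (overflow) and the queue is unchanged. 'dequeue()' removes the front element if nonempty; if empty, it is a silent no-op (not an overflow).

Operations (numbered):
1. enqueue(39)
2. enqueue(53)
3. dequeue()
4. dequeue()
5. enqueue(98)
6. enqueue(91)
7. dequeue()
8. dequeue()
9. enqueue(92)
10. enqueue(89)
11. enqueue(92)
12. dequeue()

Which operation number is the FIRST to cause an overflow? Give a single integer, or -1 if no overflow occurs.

1. enqueue(39): size=1
2. enqueue(53): size=2
3. dequeue(): size=1
4. dequeue(): size=0
5. enqueue(98): size=1
6. enqueue(91): size=2
7. dequeue(): size=1
8. dequeue(): size=0
9. enqueue(92): size=1
10. enqueue(89): size=2
11. enqueue(92): size=3
12. dequeue(): size=2

Answer: -1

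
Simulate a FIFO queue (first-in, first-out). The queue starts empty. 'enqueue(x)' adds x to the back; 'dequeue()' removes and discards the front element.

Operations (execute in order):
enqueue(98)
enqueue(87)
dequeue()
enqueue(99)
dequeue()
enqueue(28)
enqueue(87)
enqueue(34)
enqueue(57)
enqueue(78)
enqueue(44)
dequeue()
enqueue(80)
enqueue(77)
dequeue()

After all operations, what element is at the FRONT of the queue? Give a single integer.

enqueue(98): queue = [98]
enqueue(87): queue = [98, 87]
dequeue(): queue = [87]
enqueue(99): queue = [87, 99]
dequeue(): queue = [99]
enqueue(28): queue = [99, 28]
enqueue(87): queue = [99, 28, 87]
enqueue(34): queue = [99, 28, 87, 34]
enqueue(57): queue = [99, 28, 87, 34, 57]
enqueue(78): queue = [99, 28, 87, 34, 57, 78]
enqueue(44): queue = [99, 28, 87, 34, 57, 78, 44]
dequeue(): queue = [28, 87, 34, 57, 78, 44]
enqueue(80): queue = [28, 87, 34, 57, 78, 44, 80]
enqueue(77): queue = [28, 87, 34, 57, 78, 44, 80, 77]
dequeue(): queue = [87, 34, 57, 78, 44, 80, 77]

Answer: 87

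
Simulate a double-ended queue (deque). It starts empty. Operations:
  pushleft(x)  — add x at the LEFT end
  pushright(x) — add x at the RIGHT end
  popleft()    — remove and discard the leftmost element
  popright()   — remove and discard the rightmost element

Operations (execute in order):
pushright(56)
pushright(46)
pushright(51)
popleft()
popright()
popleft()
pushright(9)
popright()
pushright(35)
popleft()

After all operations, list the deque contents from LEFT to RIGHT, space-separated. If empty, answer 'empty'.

pushright(56): [56]
pushright(46): [56, 46]
pushright(51): [56, 46, 51]
popleft(): [46, 51]
popright(): [46]
popleft(): []
pushright(9): [9]
popright(): []
pushright(35): [35]
popleft(): []

Answer: empty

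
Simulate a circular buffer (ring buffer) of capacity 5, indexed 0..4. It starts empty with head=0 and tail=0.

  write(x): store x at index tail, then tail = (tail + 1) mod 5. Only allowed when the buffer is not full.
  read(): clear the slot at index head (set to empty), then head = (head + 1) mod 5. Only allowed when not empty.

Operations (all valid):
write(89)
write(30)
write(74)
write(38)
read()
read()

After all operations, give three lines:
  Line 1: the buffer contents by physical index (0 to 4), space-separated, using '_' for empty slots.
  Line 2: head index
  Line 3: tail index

Answer: _ _ 74 38 _
2
4

Derivation:
write(89): buf=[89 _ _ _ _], head=0, tail=1, size=1
write(30): buf=[89 30 _ _ _], head=0, tail=2, size=2
write(74): buf=[89 30 74 _ _], head=0, tail=3, size=3
write(38): buf=[89 30 74 38 _], head=0, tail=4, size=4
read(): buf=[_ 30 74 38 _], head=1, tail=4, size=3
read(): buf=[_ _ 74 38 _], head=2, tail=4, size=2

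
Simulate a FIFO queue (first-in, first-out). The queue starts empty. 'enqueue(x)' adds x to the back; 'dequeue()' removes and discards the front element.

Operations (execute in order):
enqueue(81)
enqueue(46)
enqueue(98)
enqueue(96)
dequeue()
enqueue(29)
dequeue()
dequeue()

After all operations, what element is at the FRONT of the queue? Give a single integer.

enqueue(81): queue = [81]
enqueue(46): queue = [81, 46]
enqueue(98): queue = [81, 46, 98]
enqueue(96): queue = [81, 46, 98, 96]
dequeue(): queue = [46, 98, 96]
enqueue(29): queue = [46, 98, 96, 29]
dequeue(): queue = [98, 96, 29]
dequeue(): queue = [96, 29]

Answer: 96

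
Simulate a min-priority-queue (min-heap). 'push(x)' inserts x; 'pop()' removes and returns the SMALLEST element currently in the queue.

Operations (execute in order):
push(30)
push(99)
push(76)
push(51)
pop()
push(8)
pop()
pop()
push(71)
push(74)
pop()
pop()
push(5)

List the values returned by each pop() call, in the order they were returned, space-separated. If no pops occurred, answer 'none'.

Answer: 30 8 51 71 74

Derivation:
push(30): heap contents = [30]
push(99): heap contents = [30, 99]
push(76): heap contents = [30, 76, 99]
push(51): heap contents = [30, 51, 76, 99]
pop() → 30: heap contents = [51, 76, 99]
push(8): heap contents = [8, 51, 76, 99]
pop() → 8: heap contents = [51, 76, 99]
pop() → 51: heap contents = [76, 99]
push(71): heap contents = [71, 76, 99]
push(74): heap contents = [71, 74, 76, 99]
pop() → 71: heap contents = [74, 76, 99]
pop() → 74: heap contents = [76, 99]
push(5): heap contents = [5, 76, 99]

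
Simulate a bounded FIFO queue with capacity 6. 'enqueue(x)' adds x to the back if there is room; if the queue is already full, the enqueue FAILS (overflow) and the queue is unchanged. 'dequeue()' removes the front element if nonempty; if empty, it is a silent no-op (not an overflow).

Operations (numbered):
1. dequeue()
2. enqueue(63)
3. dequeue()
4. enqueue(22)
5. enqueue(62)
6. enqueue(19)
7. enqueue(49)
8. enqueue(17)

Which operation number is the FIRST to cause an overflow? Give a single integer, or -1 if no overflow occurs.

1. dequeue(): empty, no-op, size=0
2. enqueue(63): size=1
3. dequeue(): size=0
4. enqueue(22): size=1
5. enqueue(62): size=2
6. enqueue(19): size=3
7. enqueue(49): size=4
8. enqueue(17): size=5

Answer: -1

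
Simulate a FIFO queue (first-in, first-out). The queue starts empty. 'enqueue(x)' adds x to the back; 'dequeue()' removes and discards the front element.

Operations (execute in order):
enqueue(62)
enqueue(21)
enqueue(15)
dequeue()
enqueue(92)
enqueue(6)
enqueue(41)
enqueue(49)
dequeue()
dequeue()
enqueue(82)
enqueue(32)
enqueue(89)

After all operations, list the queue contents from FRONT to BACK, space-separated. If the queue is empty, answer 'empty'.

Answer: 92 6 41 49 82 32 89

Derivation:
enqueue(62): [62]
enqueue(21): [62, 21]
enqueue(15): [62, 21, 15]
dequeue(): [21, 15]
enqueue(92): [21, 15, 92]
enqueue(6): [21, 15, 92, 6]
enqueue(41): [21, 15, 92, 6, 41]
enqueue(49): [21, 15, 92, 6, 41, 49]
dequeue(): [15, 92, 6, 41, 49]
dequeue(): [92, 6, 41, 49]
enqueue(82): [92, 6, 41, 49, 82]
enqueue(32): [92, 6, 41, 49, 82, 32]
enqueue(89): [92, 6, 41, 49, 82, 32, 89]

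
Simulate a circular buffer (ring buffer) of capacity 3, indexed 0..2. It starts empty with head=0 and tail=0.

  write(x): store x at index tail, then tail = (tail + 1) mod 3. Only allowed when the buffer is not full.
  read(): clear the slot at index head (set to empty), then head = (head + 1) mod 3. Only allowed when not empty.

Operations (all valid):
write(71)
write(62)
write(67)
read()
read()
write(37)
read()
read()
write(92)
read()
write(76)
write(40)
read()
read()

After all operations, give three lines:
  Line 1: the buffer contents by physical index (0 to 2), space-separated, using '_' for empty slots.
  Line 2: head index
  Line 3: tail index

write(71): buf=[71 _ _], head=0, tail=1, size=1
write(62): buf=[71 62 _], head=0, tail=2, size=2
write(67): buf=[71 62 67], head=0, tail=0, size=3
read(): buf=[_ 62 67], head=1, tail=0, size=2
read(): buf=[_ _ 67], head=2, tail=0, size=1
write(37): buf=[37 _ 67], head=2, tail=1, size=2
read(): buf=[37 _ _], head=0, tail=1, size=1
read(): buf=[_ _ _], head=1, tail=1, size=0
write(92): buf=[_ 92 _], head=1, tail=2, size=1
read(): buf=[_ _ _], head=2, tail=2, size=0
write(76): buf=[_ _ 76], head=2, tail=0, size=1
write(40): buf=[40 _ 76], head=2, tail=1, size=2
read(): buf=[40 _ _], head=0, tail=1, size=1
read(): buf=[_ _ _], head=1, tail=1, size=0

Answer: _ _ _
1
1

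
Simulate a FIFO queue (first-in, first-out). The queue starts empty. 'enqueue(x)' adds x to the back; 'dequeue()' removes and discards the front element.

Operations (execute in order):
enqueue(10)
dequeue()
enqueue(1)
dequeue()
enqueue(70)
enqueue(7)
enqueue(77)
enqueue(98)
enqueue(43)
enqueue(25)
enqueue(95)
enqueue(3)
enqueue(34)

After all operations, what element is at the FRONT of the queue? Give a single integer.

Answer: 70

Derivation:
enqueue(10): queue = [10]
dequeue(): queue = []
enqueue(1): queue = [1]
dequeue(): queue = []
enqueue(70): queue = [70]
enqueue(7): queue = [70, 7]
enqueue(77): queue = [70, 7, 77]
enqueue(98): queue = [70, 7, 77, 98]
enqueue(43): queue = [70, 7, 77, 98, 43]
enqueue(25): queue = [70, 7, 77, 98, 43, 25]
enqueue(95): queue = [70, 7, 77, 98, 43, 25, 95]
enqueue(3): queue = [70, 7, 77, 98, 43, 25, 95, 3]
enqueue(34): queue = [70, 7, 77, 98, 43, 25, 95, 3, 34]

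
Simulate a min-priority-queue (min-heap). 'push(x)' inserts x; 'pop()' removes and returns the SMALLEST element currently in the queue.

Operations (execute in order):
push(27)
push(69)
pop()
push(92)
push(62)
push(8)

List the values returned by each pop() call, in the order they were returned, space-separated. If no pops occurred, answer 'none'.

Answer: 27

Derivation:
push(27): heap contents = [27]
push(69): heap contents = [27, 69]
pop() → 27: heap contents = [69]
push(92): heap contents = [69, 92]
push(62): heap contents = [62, 69, 92]
push(8): heap contents = [8, 62, 69, 92]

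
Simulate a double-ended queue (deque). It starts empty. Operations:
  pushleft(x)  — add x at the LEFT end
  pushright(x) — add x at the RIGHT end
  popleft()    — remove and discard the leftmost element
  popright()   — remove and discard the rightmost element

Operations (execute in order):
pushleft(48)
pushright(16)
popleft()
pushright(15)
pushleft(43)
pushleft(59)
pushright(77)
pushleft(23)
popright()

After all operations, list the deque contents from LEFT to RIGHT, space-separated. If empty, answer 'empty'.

pushleft(48): [48]
pushright(16): [48, 16]
popleft(): [16]
pushright(15): [16, 15]
pushleft(43): [43, 16, 15]
pushleft(59): [59, 43, 16, 15]
pushright(77): [59, 43, 16, 15, 77]
pushleft(23): [23, 59, 43, 16, 15, 77]
popright(): [23, 59, 43, 16, 15]

Answer: 23 59 43 16 15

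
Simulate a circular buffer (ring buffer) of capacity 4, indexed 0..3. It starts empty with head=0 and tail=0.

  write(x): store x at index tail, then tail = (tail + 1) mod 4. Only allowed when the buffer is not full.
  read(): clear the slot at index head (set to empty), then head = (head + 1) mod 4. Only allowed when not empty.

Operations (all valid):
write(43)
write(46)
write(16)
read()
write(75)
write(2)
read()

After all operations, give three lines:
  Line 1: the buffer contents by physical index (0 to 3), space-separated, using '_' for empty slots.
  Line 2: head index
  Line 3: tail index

Answer: 2 _ 16 75
2
1

Derivation:
write(43): buf=[43 _ _ _], head=0, tail=1, size=1
write(46): buf=[43 46 _ _], head=0, tail=2, size=2
write(16): buf=[43 46 16 _], head=0, tail=3, size=3
read(): buf=[_ 46 16 _], head=1, tail=3, size=2
write(75): buf=[_ 46 16 75], head=1, tail=0, size=3
write(2): buf=[2 46 16 75], head=1, tail=1, size=4
read(): buf=[2 _ 16 75], head=2, tail=1, size=3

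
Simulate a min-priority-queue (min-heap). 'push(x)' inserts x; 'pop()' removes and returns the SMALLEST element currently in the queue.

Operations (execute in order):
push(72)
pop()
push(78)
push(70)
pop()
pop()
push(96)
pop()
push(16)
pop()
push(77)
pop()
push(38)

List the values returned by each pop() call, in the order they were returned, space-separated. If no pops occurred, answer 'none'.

push(72): heap contents = [72]
pop() → 72: heap contents = []
push(78): heap contents = [78]
push(70): heap contents = [70, 78]
pop() → 70: heap contents = [78]
pop() → 78: heap contents = []
push(96): heap contents = [96]
pop() → 96: heap contents = []
push(16): heap contents = [16]
pop() → 16: heap contents = []
push(77): heap contents = [77]
pop() → 77: heap contents = []
push(38): heap contents = [38]

Answer: 72 70 78 96 16 77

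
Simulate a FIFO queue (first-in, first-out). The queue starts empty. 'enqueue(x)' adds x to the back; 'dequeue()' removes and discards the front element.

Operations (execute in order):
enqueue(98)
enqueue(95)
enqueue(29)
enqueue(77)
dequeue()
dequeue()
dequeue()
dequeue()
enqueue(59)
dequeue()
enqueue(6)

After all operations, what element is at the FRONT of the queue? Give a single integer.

Answer: 6

Derivation:
enqueue(98): queue = [98]
enqueue(95): queue = [98, 95]
enqueue(29): queue = [98, 95, 29]
enqueue(77): queue = [98, 95, 29, 77]
dequeue(): queue = [95, 29, 77]
dequeue(): queue = [29, 77]
dequeue(): queue = [77]
dequeue(): queue = []
enqueue(59): queue = [59]
dequeue(): queue = []
enqueue(6): queue = [6]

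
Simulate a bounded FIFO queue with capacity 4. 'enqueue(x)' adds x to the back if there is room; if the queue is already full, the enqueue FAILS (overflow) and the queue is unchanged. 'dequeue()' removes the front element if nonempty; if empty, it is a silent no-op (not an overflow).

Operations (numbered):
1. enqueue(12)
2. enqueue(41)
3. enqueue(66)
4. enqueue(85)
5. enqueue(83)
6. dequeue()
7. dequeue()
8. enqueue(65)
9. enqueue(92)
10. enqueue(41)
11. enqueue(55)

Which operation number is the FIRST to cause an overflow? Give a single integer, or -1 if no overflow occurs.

1. enqueue(12): size=1
2. enqueue(41): size=2
3. enqueue(66): size=3
4. enqueue(85): size=4
5. enqueue(83): size=4=cap → OVERFLOW (fail)
6. dequeue(): size=3
7. dequeue(): size=2
8. enqueue(65): size=3
9. enqueue(92): size=4
10. enqueue(41): size=4=cap → OVERFLOW (fail)
11. enqueue(55): size=4=cap → OVERFLOW (fail)

Answer: 5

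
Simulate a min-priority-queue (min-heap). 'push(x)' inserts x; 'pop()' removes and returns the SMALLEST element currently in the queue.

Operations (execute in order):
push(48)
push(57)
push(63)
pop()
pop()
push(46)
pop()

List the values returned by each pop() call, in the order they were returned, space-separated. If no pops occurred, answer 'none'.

Answer: 48 57 46

Derivation:
push(48): heap contents = [48]
push(57): heap contents = [48, 57]
push(63): heap contents = [48, 57, 63]
pop() → 48: heap contents = [57, 63]
pop() → 57: heap contents = [63]
push(46): heap contents = [46, 63]
pop() → 46: heap contents = [63]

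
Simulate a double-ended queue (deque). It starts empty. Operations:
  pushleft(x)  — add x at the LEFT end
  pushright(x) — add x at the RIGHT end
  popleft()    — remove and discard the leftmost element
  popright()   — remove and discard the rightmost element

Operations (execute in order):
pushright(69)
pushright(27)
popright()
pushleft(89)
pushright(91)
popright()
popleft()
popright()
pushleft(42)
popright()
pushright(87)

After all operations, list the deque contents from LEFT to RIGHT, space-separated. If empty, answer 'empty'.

Answer: 87

Derivation:
pushright(69): [69]
pushright(27): [69, 27]
popright(): [69]
pushleft(89): [89, 69]
pushright(91): [89, 69, 91]
popright(): [89, 69]
popleft(): [69]
popright(): []
pushleft(42): [42]
popright(): []
pushright(87): [87]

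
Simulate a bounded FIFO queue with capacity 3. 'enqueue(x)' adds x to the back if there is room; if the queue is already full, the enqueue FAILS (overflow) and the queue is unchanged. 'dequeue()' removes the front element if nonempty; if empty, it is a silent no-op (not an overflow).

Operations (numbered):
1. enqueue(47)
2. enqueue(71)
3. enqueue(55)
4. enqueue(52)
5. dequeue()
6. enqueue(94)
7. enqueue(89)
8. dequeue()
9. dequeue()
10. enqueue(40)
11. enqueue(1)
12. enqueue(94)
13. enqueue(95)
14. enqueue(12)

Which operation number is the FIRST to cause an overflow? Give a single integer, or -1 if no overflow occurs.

1. enqueue(47): size=1
2. enqueue(71): size=2
3. enqueue(55): size=3
4. enqueue(52): size=3=cap → OVERFLOW (fail)
5. dequeue(): size=2
6. enqueue(94): size=3
7. enqueue(89): size=3=cap → OVERFLOW (fail)
8. dequeue(): size=2
9. dequeue(): size=1
10. enqueue(40): size=2
11. enqueue(1): size=3
12. enqueue(94): size=3=cap → OVERFLOW (fail)
13. enqueue(95): size=3=cap → OVERFLOW (fail)
14. enqueue(12): size=3=cap → OVERFLOW (fail)

Answer: 4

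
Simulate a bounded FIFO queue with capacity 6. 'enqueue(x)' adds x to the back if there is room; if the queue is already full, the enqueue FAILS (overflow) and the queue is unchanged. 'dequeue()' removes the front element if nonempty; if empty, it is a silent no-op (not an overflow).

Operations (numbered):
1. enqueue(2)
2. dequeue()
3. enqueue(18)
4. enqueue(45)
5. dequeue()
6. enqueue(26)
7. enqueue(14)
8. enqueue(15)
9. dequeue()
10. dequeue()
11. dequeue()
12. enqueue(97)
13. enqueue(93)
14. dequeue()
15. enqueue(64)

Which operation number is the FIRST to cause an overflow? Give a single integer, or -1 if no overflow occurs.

1. enqueue(2): size=1
2. dequeue(): size=0
3. enqueue(18): size=1
4. enqueue(45): size=2
5. dequeue(): size=1
6. enqueue(26): size=2
7. enqueue(14): size=3
8. enqueue(15): size=4
9. dequeue(): size=3
10. dequeue(): size=2
11. dequeue(): size=1
12. enqueue(97): size=2
13. enqueue(93): size=3
14. dequeue(): size=2
15. enqueue(64): size=3

Answer: -1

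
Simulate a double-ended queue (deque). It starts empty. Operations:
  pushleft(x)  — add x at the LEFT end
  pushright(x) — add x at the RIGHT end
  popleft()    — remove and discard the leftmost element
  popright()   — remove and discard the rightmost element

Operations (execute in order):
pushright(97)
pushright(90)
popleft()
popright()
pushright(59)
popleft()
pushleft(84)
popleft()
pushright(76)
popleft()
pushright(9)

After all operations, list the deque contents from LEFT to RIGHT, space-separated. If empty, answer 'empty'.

Answer: 9

Derivation:
pushright(97): [97]
pushright(90): [97, 90]
popleft(): [90]
popright(): []
pushright(59): [59]
popleft(): []
pushleft(84): [84]
popleft(): []
pushright(76): [76]
popleft(): []
pushright(9): [9]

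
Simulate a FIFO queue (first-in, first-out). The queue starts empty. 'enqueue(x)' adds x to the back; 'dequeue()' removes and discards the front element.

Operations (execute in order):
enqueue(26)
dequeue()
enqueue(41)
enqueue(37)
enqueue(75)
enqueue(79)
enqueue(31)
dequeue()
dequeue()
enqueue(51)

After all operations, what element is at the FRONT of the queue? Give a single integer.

enqueue(26): queue = [26]
dequeue(): queue = []
enqueue(41): queue = [41]
enqueue(37): queue = [41, 37]
enqueue(75): queue = [41, 37, 75]
enqueue(79): queue = [41, 37, 75, 79]
enqueue(31): queue = [41, 37, 75, 79, 31]
dequeue(): queue = [37, 75, 79, 31]
dequeue(): queue = [75, 79, 31]
enqueue(51): queue = [75, 79, 31, 51]

Answer: 75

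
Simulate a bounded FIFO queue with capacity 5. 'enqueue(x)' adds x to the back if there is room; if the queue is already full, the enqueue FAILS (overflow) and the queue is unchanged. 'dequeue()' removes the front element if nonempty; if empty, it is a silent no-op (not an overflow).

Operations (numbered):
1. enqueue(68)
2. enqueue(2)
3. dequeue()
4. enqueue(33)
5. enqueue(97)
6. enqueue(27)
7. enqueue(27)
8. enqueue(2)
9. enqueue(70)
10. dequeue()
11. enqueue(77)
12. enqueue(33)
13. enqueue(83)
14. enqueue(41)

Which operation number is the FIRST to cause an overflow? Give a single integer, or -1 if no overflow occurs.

Answer: 8

Derivation:
1. enqueue(68): size=1
2. enqueue(2): size=2
3. dequeue(): size=1
4. enqueue(33): size=2
5. enqueue(97): size=3
6. enqueue(27): size=4
7. enqueue(27): size=5
8. enqueue(2): size=5=cap → OVERFLOW (fail)
9. enqueue(70): size=5=cap → OVERFLOW (fail)
10. dequeue(): size=4
11. enqueue(77): size=5
12. enqueue(33): size=5=cap → OVERFLOW (fail)
13. enqueue(83): size=5=cap → OVERFLOW (fail)
14. enqueue(41): size=5=cap → OVERFLOW (fail)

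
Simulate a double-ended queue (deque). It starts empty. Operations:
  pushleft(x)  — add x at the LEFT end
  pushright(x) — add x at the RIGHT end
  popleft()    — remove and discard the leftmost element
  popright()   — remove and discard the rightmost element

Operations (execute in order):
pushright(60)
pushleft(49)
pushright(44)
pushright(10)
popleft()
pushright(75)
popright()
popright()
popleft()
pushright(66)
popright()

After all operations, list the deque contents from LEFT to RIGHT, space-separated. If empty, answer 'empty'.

pushright(60): [60]
pushleft(49): [49, 60]
pushright(44): [49, 60, 44]
pushright(10): [49, 60, 44, 10]
popleft(): [60, 44, 10]
pushright(75): [60, 44, 10, 75]
popright(): [60, 44, 10]
popright(): [60, 44]
popleft(): [44]
pushright(66): [44, 66]
popright(): [44]

Answer: 44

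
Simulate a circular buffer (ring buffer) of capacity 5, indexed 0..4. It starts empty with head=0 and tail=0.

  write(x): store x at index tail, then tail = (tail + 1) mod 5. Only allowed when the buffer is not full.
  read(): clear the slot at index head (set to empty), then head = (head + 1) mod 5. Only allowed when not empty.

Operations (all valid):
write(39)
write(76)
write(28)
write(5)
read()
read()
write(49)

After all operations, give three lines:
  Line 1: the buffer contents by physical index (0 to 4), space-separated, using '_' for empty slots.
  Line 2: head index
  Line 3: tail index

write(39): buf=[39 _ _ _ _], head=0, tail=1, size=1
write(76): buf=[39 76 _ _ _], head=0, tail=2, size=2
write(28): buf=[39 76 28 _ _], head=0, tail=3, size=3
write(5): buf=[39 76 28 5 _], head=0, tail=4, size=4
read(): buf=[_ 76 28 5 _], head=1, tail=4, size=3
read(): buf=[_ _ 28 5 _], head=2, tail=4, size=2
write(49): buf=[_ _ 28 5 49], head=2, tail=0, size=3

Answer: _ _ 28 5 49
2
0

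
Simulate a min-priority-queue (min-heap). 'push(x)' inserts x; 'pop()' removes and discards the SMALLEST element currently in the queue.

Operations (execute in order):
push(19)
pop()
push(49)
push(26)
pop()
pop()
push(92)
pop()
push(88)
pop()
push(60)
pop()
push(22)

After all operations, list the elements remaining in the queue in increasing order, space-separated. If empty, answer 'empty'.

push(19): heap contents = [19]
pop() → 19: heap contents = []
push(49): heap contents = [49]
push(26): heap contents = [26, 49]
pop() → 26: heap contents = [49]
pop() → 49: heap contents = []
push(92): heap contents = [92]
pop() → 92: heap contents = []
push(88): heap contents = [88]
pop() → 88: heap contents = []
push(60): heap contents = [60]
pop() → 60: heap contents = []
push(22): heap contents = [22]

Answer: 22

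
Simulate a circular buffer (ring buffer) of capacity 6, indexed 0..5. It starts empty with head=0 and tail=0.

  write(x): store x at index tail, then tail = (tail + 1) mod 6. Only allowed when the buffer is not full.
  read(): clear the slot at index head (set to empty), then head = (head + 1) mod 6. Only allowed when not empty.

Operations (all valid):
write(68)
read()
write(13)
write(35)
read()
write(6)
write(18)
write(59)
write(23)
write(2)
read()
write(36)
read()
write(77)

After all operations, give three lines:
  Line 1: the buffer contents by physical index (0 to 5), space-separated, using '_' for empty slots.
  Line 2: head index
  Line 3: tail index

Answer: 23 2 36 77 18 59
4
4

Derivation:
write(68): buf=[68 _ _ _ _ _], head=0, tail=1, size=1
read(): buf=[_ _ _ _ _ _], head=1, tail=1, size=0
write(13): buf=[_ 13 _ _ _ _], head=1, tail=2, size=1
write(35): buf=[_ 13 35 _ _ _], head=1, tail=3, size=2
read(): buf=[_ _ 35 _ _ _], head=2, tail=3, size=1
write(6): buf=[_ _ 35 6 _ _], head=2, tail=4, size=2
write(18): buf=[_ _ 35 6 18 _], head=2, tail=5, size=3
write(59): buf=[_ _ 35 6 18 59], head=2, tail=0, size=4
write(23): buf=[23 _ 35 6 18 59], head=2, tail=1, size=5
write(2): buf=[23 2 35 6 18 59], head=2, tail=2, size=6
read(): buf=[23 2 _ 6 18 59], head=3, tail=2, size=5
write(36): buf=[23 2 36 6 18 59], head=3, tail=3, size=6
read(): buf=[23 2 36 _ 18 59], head=4, tail=3, size=5
write(77): buf=[23 2 36 77 18 59], head=4, tail=4, size=6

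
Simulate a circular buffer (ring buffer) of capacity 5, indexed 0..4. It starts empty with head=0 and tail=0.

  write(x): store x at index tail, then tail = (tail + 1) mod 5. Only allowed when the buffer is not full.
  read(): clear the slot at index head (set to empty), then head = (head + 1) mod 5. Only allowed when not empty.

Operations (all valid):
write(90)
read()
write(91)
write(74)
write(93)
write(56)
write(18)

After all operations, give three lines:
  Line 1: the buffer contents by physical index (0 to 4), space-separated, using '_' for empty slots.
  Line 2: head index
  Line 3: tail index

write(90): buf=[90 _ _ _ _], head=0, tail=1, size=1
read(): buf=[_ _ _ _ _], head=1, tail=1, size=0
write(91): buf=[_ 91 _ _ _], head=1, tail=2, size=1
write(74): buf=[_ 91 74 _ _], head=1, tail=3, size=2
write(93): buf=[_ 91 74 93 _], head=1, tail=4, size=3
write(56): buf=[_ 91 74 93 56], head=1, tail=0, size=4
write(18): buf=[18 91 74 93 56], head=1, tail=1, size=5

Answer: 18 91 74 93 56
1
1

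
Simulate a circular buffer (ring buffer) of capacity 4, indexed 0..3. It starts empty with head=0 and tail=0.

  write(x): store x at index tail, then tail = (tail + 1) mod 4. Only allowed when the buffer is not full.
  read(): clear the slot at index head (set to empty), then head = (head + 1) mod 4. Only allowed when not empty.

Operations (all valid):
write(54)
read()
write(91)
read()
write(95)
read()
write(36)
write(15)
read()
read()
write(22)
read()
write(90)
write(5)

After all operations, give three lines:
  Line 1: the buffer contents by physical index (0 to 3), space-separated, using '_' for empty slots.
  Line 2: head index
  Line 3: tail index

Answer: _ _ 90 5
2
0

Derivation:
write(54): buf=[54 _ _ _], head=0, tail=1, size=1
read(): buf=[_ _ _ _], head=1, tail=1, size=0
write(91): buf=[_ 91 _ _], head=1, tail=2, size=1
read(): buf=[_ _ _ _], head=2, tail=2, size=0
write(95): buf=[_ _ 95 _], head=2, tail=3, size=1
read(): buf=[_ _ _ _], head=3, tail=3, size=0
write(36): buf=[_ _ _ 36], head=3, tail=0, size=1
write(15): buf=[15 _ _ 36], head=3, tail=1, size=2
read(): buf=[15 _ _ _], head=0, tail=1, size=1
read(): buf=[_ _ _ _], head=1, tail=1, size=0
write(22): buf=[_ 22 _ _], head=1, tail=2, size=1
read(): buf=[_ _ _ _], head=2, tail=2, size=0
write(90): buf=[_ _ 90 _], head=2, tail=3, size=1
write(5): buf=[_ _ 90 5], head=2, tail=0, size=2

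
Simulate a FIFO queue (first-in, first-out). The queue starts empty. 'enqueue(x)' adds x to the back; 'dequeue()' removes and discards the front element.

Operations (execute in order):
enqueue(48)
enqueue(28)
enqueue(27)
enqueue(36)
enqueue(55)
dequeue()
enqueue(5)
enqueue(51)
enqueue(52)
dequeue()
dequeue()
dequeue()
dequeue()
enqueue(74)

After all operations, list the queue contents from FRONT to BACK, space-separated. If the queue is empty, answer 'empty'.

enqueue(48): [48]
enqueue(28): [48, 28]
enqueue(27): [48, 28, 27]
enqueue(36): [48, 28, 27, 36]
enqueue(55): [48, 28, 27, 36, 55]
dequeue(): [28, 27, 36, 55]
enqueue(5): [28, 27, 36, 55, 5]
enqueue(51): [28, 27, 36, 55, 5, 51]
enqueue(52): [28, 27, 36, 55, 5, 51, 52]
dequeue(): [27, 36, 55, 5, 51, 52]
dequeue(): [36, 55, 5, 51, 52]
dequeue(): [55, 5, 51, 52]
dequeue(): [5, 51, 52]
enqueue(74): [5, 51, 52, 74]

Answer: 5 51 52 74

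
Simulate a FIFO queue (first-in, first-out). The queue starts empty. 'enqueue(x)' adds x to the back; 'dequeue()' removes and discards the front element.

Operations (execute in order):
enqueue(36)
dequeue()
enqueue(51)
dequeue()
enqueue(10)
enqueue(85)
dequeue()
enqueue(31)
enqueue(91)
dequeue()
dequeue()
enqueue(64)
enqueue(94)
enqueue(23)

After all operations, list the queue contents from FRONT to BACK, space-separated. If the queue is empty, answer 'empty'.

enqueue(36): [36]
dequeue(): []
enqueue(51): [51]
dequeue(): []
enqueue(10): [10]
enqueue(85): [10, 85]
dequeue(): [85]
enqueue(31): [85, 31]
enqueue(91): [85, 31, 91]
dequeue(): [31, 91]
dequeue(): [91]
enqueue(64): [91, 64]
enqueue(94): [91, 64, 94]
enqueue(23): [91, 64, 94, 23]

Answer: 91 64 94 23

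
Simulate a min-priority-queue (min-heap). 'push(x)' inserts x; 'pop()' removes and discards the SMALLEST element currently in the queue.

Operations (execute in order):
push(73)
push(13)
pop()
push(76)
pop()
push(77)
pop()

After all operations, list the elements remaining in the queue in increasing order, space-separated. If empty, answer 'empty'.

push(73): heap contents = [73]
push(13): heap contents = [13, 73]
pop() → 13: heap contents = [73]
push(76): heap contents = [73, 76]
pop() → 73: heap contents = [76]
push(77): heap contents = [76, 77]
pop() → 76: heap contents = [77]

Answer: 77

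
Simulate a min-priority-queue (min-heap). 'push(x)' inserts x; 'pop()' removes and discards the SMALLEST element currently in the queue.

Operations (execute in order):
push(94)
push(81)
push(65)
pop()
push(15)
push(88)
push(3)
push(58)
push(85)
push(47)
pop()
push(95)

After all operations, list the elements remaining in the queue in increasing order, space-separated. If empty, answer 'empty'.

push(94): heap contents = [94]
push(81): heap contents = [81, 94]
push(65): heap contents = [65, 81, 94]
pop() → 65: heap contents = [81, 94]
push(15): heap contents = [15, 81, 94]
push(88): heap contents = [15, 81, 88, 94]
push(3): heap contents = [3, 15, 81, 88, 94]
push(58): heap contents = [3, 15, 58, 81, 88, 94]
push(85): heap contents = [3, 15, 58, 81, 85, 88, 94]
push(47): heap contents = [3, 15, 47, 58, 81, 85, 88, 94]
pop() → 3: heap contents = [15, 47, 58, 81, 85, 88, 94]
push(95): heap contents = [15, 47, 58, 81, 85, 88, 94, 95]

Answer: 15 47 58 81 85 88 94 95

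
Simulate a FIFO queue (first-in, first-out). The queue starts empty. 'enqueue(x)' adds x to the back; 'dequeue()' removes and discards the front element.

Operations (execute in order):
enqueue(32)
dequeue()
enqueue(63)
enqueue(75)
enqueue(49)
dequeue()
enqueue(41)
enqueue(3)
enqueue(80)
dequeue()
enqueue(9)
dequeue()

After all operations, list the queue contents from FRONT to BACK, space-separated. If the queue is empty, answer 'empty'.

enqueue(32): [32]
dequeue(): []
enqueue(63): [63]
enqueue(75): [63, 75]
enqueue(49): [63, 75, 49]
dequeue(): [75, 49]
enqueue(41): [75, 49, 41]
enqueue(3): [75, 49, 41, 3]
enqueue(80): [75, 49, 41, 3, 80]
dequeue(): [49, 41, 3, 80]
enqueue(9): [49, 41, 3, 80, 9]
dequeue(): [41, 3, 80, 9]

Answer: 41 3 80 9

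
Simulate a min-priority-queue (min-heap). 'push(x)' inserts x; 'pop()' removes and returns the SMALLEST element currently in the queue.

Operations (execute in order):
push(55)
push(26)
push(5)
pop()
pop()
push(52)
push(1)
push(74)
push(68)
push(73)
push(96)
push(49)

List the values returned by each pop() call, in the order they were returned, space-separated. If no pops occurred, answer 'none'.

push(55): heap contents = [55]
push(26): heap contents = [26, 55]
push(5): heap contents = [5, 26, 55]
pop() → 5: heap contents = [26, 55]
pop() → 26: heap contents = [55]
push(52): heap contents = [52, 55]
push(1): heap contents = [1, 52, 55]
push(74): heap contents = [1, 52, 55, 74]
push(68): heap contents = [1, 52, 55, 68, 74]
push(73): heap contents = [1, 52, 55, 68, 73, 74]
push(96): heap contents = [1, 52, 55, 68, 73, 74, 96]
push(49): heap contents = [1, 49, 52, 55, 68, 73, 74, 96]

Answer: 5 26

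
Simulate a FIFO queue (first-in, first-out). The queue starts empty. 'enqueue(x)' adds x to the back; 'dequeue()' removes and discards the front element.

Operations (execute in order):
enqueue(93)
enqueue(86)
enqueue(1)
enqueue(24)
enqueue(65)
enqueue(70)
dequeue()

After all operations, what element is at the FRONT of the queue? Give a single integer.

Answer: 86

Derivation:
enqueue(93): queue = [93]
enqueue(86): queue = [93, 86]
enqueue(1): queue = [93, 86, 1]
enqueue(24): queue = [93, 86, 1, 24]
enqueue(65): queue = [93, 86, 1, 24, 65]
enqueue(70): queue = [93, 86, 1, 24, 65, 70]
dequeue(): queue = [86, 1, 24, 65, 70]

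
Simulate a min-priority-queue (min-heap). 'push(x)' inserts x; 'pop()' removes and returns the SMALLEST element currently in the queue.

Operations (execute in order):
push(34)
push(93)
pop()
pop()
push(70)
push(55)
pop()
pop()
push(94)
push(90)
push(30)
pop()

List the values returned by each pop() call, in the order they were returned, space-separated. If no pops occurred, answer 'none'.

Answer: 34 93 55 70 30

Derivation:
push(34): heap contents = [34]
push(93): heap contents = [34, 93]
pop() → 34: heap contents = [93]
pop() → 93: heap contents = []
push(70): heap contents = [70]
push(55): heap contents = [55, 70]
pop() → 55: heap contents = [70]
pop() → 70: heap contents = []
push(94): heap contents = [94]
push(90): heap contents = [90, 94]
push(30): heap contents = [30, 90, 94]
pop() → 30: heap contents = [90, 94]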